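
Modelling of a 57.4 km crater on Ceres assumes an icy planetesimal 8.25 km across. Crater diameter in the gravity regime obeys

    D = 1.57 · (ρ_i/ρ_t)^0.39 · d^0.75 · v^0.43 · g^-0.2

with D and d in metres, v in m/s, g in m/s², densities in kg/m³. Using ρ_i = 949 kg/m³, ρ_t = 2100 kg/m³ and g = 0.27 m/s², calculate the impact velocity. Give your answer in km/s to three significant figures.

Rearranging for v: v = [D / (1.57 · (949/2100)^0.39 · 8250^0.75 · 0.27^-0.2)]^(1/0.43).
D = 57400 m.
(949/2100)^0.39 = 0.7336
8250^0.75 = 865.6
0.27^-0.2 = 1.299
Denominator = 1.57 × 0.7336 × 865.6 × 1.299 = 1295
D / 1295 = 57400 / 1295 = 44.32
v = 44.32^(1/0.43) = 44.32^2.3256 = 6750 m/s

v ≈ 6.75 km/s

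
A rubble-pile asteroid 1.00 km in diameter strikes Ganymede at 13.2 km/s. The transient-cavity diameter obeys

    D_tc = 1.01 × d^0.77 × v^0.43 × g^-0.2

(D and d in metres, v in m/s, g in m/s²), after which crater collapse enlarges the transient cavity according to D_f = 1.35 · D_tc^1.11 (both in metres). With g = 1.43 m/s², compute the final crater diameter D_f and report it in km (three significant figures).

D_f ≈ 42.8 km

In SI: d = 1000 m, v = 13200 m/s.
d^0.77 = 1000^0.77 = 204.2
v^0.43 = 13200^0.43 = 59.14
g^-0.2 = 1.43^-0.2 = 0.9310
D_tc = 1.01 × 204.2 × 59.14 × 0.9310 = 11360 m
D_f = 1.35 × (11360)^1.11 = 42835 m
     = 42.84 km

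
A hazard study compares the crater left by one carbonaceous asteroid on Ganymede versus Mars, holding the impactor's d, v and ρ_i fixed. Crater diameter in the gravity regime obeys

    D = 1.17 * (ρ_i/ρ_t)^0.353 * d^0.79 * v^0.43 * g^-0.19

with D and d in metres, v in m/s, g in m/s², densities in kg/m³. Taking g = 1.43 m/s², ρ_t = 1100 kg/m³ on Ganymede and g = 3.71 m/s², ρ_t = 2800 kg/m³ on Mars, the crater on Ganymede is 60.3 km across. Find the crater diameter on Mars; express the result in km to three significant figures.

The impactor-only factors (d, v, ρ_i) cancel in the ratio, leaving D_Mars/D_Ganymede = (g_Mars/g_Ganymede)^-0.19 · (ρ_t,Ganymede/ρ_t,Mars)^0.353.
(3.71/1.43)^-0.19 = 2.594^-0.19 = 0.8343
(1100/2800)^0.353 = 0.3929^0.353 = 0.7191
Ratio = 0.8343 × 0.7191 = 0.5999
D_Mars = 0.5999 × 60.3 km = 36.2 km

D ≈ 36.2 km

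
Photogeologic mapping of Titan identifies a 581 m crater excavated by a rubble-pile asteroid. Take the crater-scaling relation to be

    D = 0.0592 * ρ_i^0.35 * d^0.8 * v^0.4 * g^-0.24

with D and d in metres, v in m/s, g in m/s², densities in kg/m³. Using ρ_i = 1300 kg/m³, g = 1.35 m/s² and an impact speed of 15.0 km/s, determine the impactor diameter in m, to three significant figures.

Rearranging for d: d = [D / (0.0592 · 1300^0.35 · 15000^0.4 · 1.35^-0.24)]^(1/0.8).
1300^0.35 = 12.30
15000^0.4 = 46.82
1.35^-0.24 = 0.9305
Denominator = 0.0592 × 12.30 × 46.82 × 0.9305 = 31.72
D / 31.72 = 581 / 31.72 = 18.32
d = 18.32^(1/0.8) = 18.32^1.25 = 37.90 m

d ≈ 37.9 m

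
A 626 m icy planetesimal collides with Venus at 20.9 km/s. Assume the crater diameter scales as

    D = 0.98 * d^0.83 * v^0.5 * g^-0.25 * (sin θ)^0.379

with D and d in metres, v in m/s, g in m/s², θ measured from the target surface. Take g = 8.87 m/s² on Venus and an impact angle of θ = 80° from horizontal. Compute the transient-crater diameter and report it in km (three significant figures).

D ≈ 17.1 km

In SI units: v = 20900 m/s.
d^0.83 = 626^0.83 = 209.5
v^0.5 = 20900^0.5 = 144.6
g^-0.25 = 8.87^-0.25 = 0.5795
(sin 80°)^0.379 = 0.9848^0.379 = 0.9942
D = 0.98 × 209.5 × 144.6 × 0.5795 × 0.9942 = 17104 m
   = 17.10 km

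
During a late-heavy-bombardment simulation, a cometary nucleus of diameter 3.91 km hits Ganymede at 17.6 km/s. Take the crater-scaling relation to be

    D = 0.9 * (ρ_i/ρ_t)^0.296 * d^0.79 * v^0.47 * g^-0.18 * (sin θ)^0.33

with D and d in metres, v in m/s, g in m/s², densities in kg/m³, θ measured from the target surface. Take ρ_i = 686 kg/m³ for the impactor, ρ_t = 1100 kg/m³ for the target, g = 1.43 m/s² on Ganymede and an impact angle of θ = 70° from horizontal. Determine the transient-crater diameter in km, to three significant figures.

D ≈ 49.0 km

In SI units: d = 3910 m, v = 17600 m/s.
(ρ_i/ρ_t)^0.296 = (686/1100)^0.296 = 0.8696
d^0.79 = 3910^0.79 = 688.4
v^0.47 = 17600^0.47 = 98.94
g^-0.18 = 1.43^-0.18 = 0.9376
(sin 70°)^0.33 = 0.9397^0.33 = 0.9797
D = 0.9 × 0.8696 × 688.4 × 98.94 × 0.9376 × 0.9797 = 48965 m
   = 48.96 km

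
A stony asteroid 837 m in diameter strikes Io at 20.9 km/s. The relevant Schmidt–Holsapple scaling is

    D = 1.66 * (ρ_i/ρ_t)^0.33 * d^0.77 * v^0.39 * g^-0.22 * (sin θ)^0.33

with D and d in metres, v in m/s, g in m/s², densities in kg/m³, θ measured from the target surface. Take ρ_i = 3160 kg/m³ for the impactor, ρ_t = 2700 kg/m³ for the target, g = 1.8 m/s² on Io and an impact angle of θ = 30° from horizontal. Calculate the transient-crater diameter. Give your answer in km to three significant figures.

D ≈ 10.5 km

In SI units: v = 20900 m/s.
(ρ_i/ρ_t)^0.33 = (3160/2700)^0.33 = 1.053
d^0.77 = 837^0.77 = 178.0
v^0.39 = 20900^0.39 = 48.40
g^-0.22 = 1.8^-0.22 = 0.8787
(sin 30°)^0.33 = 0.5000^0.33 = 0.7955
D = 1.66 × 1.053 × 178.0 × 48.40 × 0.8787 × 0.7955 = 10526 m
   = 10.53 km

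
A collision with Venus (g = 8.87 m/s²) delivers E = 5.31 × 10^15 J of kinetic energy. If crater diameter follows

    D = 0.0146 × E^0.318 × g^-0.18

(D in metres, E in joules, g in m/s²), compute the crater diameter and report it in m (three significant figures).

D ≈ 987 m

E^0.318 = (5.31 × 10^15)^0.318 = 1.001 × 10^5
g^-0.18 = 8.87^-0.18 = 0.6751
D = 0.0146 × 1.001 × 10^5 × 0.6751 = 986.6 m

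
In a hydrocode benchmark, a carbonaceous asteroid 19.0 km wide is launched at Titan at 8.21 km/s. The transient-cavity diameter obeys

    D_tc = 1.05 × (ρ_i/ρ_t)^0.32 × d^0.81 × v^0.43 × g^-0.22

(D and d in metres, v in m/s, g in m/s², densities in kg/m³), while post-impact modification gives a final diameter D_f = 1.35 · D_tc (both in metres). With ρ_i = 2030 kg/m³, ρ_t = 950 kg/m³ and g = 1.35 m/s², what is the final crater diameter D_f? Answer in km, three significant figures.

In SI: d = 19000 m, v = 8210 m/s.
(ρ_i/ρ_t)^0.32 = (2030/950)^0.32 = 1.275
d^0.81 = 19000^0.81 = 2923
v^0.43 = 8210^0.43 = 48.21
g^-0.22 = 1.35^-0.22 = 0.9361
D_tc = 1.05 × 1.275 × 2923 × 48.21 × 0.9361 = 1.766 × 10^5 m
D_f = 1.35 × 1.766 × 10^5 = 2.384 × 10^5 m
     = 238.4 km

D_f ≈ 238 km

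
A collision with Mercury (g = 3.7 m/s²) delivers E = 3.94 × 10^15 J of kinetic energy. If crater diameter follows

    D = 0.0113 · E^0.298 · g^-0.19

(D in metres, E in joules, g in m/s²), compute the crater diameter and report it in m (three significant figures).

D ≈ 391 m

E^0.298 = (3.94 × 10^15)^0.298 = 4.441 × 10^4
g^-0.19 = 3.7^-0.19 = 0.7799
D = 0.0113 × 4.441 × 10^4 × 0.7799 = 391.4 m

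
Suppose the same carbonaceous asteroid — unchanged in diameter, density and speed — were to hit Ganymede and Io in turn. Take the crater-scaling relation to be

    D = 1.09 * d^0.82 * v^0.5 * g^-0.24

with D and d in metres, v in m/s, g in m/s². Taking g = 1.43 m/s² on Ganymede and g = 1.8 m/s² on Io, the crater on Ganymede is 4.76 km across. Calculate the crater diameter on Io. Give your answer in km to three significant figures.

All impactor-dependent factors cancel in the ratio, leaving D_Io/D_Ganymede = (g_Io/g_Ganymede)^-0.24.
(1.8/1.43)^-0.24 = 1.259^-0.24 = 0.9462
D_Io = 0.9462 × 4.76 km = 4.50 km

D ≈ 4.50 km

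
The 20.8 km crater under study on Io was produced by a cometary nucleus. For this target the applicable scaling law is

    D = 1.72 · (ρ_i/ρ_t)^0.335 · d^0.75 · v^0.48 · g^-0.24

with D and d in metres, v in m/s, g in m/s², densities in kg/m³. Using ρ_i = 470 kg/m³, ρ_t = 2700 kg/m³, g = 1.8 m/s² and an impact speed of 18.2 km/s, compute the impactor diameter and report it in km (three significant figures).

Rearranging for d: d = [D / (1.72 · (470/2700)^0.335 · 18200^0.48 · 1.8^-0.24)]^(1/0.75).
D = 20800 m.
(470/2700)^0.335 = 0.5567
18200^0.48 = 110.9
1.8^-0.24 = 0.8684
Denominator = 1.72 × 0.5567 × 110.9 × 0.8684 = 92.21
D / 92.21 = 20800 / 92.21 = 225.6
d = 225.6^(1/0.75) = 225.6^1.3333 = 1373 m

d ≈ 1.37 km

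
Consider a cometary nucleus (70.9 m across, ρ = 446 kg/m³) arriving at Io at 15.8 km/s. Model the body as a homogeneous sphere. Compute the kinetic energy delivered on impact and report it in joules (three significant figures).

E ≈ 1.04 × 10^16 J

v = 15800 m/s.
Mass m = (π/6) ρ d³ = (π/6) × 446 × (70.9)³ = 8.323 × 10^7 kg
E = ½ m v² = 0.5 × 8.323 × 10^7 × (15800)² = 1.039 × 10^16 J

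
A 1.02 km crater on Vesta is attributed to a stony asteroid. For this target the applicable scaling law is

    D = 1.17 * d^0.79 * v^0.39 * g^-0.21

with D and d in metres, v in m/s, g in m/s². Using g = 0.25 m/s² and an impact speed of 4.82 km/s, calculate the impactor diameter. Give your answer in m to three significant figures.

d ≈ 55.4 m

Rearranging for d: d = [D / (1.17 · 4820^0.39 · 0.25^-0.21)]^(1/0.79).
D = 1020 m.
4820^0.39 = 27.31
0.25^-0.21 = 1.338
Denominator = 1.17 × 27.31 × 1.338 = 42.75
D / 42.75 = 1020 / 42.75 = 23.86
d = 23.86^(1/0.79) = 23.86^1.2658 = 55.44 m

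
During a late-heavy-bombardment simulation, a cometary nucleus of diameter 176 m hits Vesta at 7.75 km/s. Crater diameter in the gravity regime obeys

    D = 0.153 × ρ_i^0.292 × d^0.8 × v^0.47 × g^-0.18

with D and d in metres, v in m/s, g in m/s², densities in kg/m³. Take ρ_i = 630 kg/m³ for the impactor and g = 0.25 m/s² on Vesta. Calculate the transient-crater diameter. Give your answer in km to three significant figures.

D ≈ 5.43 km

In SI units: v = 7750 m/s.
ρ_i^0.292 = 630^0.292 = 6.568
d^0.8 = 176^0.8 = 62.58
v^0.47 = 7750^0.47 = 67.29
g^-0.18 = 0.25^-0.18 = 1.283
D = 0.153 × 6.568 × 62.58 × 67.29 × 1.283 = 5429 m
   = 5.429 km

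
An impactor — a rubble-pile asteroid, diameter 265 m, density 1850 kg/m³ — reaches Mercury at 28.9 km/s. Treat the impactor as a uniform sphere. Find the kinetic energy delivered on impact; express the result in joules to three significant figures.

v = 28900 m/s.
Mass m = (π/6) ρ d³ = (π/6) × 1850 × (265)³ = 1.803 × 10^10 kg
E = ½ m v² = 0.5 × 1.803 × 10^10 × (28900)² = 7.529 × 10^18 J

E ≈ 7.53 × 10^18 J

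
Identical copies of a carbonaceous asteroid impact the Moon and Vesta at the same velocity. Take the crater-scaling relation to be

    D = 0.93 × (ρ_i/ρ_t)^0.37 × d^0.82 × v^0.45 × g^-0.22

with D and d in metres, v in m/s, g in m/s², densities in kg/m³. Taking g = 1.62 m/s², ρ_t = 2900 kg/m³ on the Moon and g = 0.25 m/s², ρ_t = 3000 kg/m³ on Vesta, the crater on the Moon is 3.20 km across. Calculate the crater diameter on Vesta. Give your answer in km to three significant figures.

D ≈ 4.77 km

The impactor-only factors (d, v, ρ_i) cancel in the ratio, leaving D_Vesta/D_Moon = (g_Vesta/g_Moon)^-0.22 · (ρ_t,Moon/ρ_t,Vesta)^0.37.
(0.25/1.62)^-0.22 = 0.1543^-0.22 = 1.509
(2900/3000)^0.37 = 0.9667^0.37 = 0.9875
Ratio = 1.509 × 0.9875 = 1.490
D_Vesta = 1.490 × 3.20 km = 4.77 km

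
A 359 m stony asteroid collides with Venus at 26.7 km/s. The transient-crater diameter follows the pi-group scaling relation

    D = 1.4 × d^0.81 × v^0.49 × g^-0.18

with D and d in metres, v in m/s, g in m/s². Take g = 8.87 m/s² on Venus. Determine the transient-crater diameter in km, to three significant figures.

In SI units: v = 26700 m/s.
d^0.81 = 359^0.81 = 117.4
v^0.49 = 26700^0.49 = 147.6
g^-0.18 = 8.87^-0.18 = 0.6751
D = 1.4 × 117.4 × 147.6 × 0.6751 = 16378 m
   = 16.38 km

D ≈ 16.4 km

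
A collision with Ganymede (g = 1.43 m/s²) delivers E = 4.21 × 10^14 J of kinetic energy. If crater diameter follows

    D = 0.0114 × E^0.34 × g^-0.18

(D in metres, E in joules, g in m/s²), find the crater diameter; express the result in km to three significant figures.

E^0.34 = (4.21 × 10^14)^0.34 = 9.381 × 10^4
g^-0.18 = 1.43^-0.18 = 0.9376
D = 0.0114 × 9.381 × 10^4 × 0.9376 = 1003 m
   = 1.003 km

D ≈ 1.00 km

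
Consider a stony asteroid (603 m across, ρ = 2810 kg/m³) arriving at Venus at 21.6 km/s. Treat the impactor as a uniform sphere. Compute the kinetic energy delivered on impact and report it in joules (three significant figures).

v = 21600 m/s.
Mass m = (π/6) ρ d³ = (π/6) × 2810 × (603)³ = 3.226 × 10^11 kg
E = ½ m v² = 0.5 × 3.226 × 10^11 × (21600)² = 7.526 × 10^19 J

E ≈ 7.53 × 10^19 J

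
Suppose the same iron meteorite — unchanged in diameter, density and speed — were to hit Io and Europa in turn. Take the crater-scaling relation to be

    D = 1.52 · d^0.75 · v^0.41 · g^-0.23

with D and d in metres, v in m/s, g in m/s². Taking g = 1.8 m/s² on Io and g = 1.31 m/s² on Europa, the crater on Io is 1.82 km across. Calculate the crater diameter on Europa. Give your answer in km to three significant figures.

All impactor-dependent factors cancel in the ratio, leaving D_Europa/D_Io = (g_Europa/g_Io)^-0.23.
(1.31/1.8)^-0.23 = 0.7278^-0.23 = 1.076
D_Europa = 1.076 × 1.82 km = 1.96 km

D ≈ 1.96 km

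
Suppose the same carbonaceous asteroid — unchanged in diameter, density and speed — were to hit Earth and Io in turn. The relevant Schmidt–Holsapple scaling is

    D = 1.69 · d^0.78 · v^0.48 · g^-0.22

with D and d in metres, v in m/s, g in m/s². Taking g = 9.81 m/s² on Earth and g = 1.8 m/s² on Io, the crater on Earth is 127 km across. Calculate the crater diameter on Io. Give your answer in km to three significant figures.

D ≈ 184 km

All impactor-dependent factors cancel in the ratio, leaving D_Io/D_Earth = (g_Io/g_Earth)^-0.22.
(1.8/9.81)^-0.22 = 0.1835^-0.22 = 1.452
D_Io = 1.452 × 127 km = 184 km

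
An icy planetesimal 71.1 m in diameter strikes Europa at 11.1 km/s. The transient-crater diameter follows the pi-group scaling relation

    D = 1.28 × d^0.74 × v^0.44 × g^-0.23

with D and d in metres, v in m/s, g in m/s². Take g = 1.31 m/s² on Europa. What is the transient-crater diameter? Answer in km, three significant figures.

In SI units: v = 11100 m/s.
d^0.74 = 71.1^0.74 = 23.46
v^0.44 = 11100^0.44 = 60.25
g^-0.23 = 1.31^-0.23 = 0.9398
D = 1.28 × 23.46 × 60.25 × 0.9398 = 1700 m
   = 1.700 km

D ≈ 1.70 km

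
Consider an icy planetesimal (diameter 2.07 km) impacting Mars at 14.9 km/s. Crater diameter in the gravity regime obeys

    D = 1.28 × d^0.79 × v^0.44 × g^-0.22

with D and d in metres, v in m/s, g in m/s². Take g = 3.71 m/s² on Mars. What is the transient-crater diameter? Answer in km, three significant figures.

D ≈ 27.4 km

In SI units: d = 2070 m, v = 14900 m/s.
d^0.79 = 2070^0.79 = 416.5
v^0.44 = 14900^0.44 = 68.58
g^-0.22 = 3.71^-0.22 = 0.7494
D = 1.28 × 416.5 × 68.58 × 0.7494 = 27399 m
   = 27.40 km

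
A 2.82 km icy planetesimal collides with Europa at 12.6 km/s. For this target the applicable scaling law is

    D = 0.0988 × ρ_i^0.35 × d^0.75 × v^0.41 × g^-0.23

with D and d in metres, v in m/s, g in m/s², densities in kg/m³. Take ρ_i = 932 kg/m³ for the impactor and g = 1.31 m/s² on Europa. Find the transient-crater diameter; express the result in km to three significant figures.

In SI units: d = 2820 m, v = 12600 m/s.
ρ_i^0.35 = 932^0.35 = 10.95
d^0.75 = 2820^0.75 = 387.0
v^0.41 = 12600^0.41 = 47.99
g^-0.23 = 1.31^-0.23 = 0.9398
D = 0.0988 × 10.95 × 387.0 × 47.99 × 0.9398 = 18883 m
   = 18.88 km

D ≈ 18.9 km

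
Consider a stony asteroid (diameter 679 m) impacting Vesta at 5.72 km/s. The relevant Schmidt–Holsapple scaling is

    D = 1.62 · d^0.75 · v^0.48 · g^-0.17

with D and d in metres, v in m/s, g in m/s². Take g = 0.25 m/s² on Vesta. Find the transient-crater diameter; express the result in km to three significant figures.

D ≈ 17.4 km

In SI units: v = 5720 m/s.
d^0.75 = 679^0.75 = 133.0
v^0.48 = 5720^0.48 = 63.61
g^-0.17 = 0.25^-0.17 = 1.266
D = 1.62 × 133.0 × 63.61 × 1.266 = 17351 m
   = 17.35 km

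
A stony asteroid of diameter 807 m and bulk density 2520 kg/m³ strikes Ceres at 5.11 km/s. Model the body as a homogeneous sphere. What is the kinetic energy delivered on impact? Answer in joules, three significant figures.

E ≈ 9.05 × 10^18 J

v = 5110 m/s.
Mass m = (π/6) ρ d³ = (π/6) × 2520 × (807)³ = 6.935 × 10^11 kg
E = ½ m v² = 0.5 × 6.935 × 10^11 × (5110)² = 9.054 × 10^18 J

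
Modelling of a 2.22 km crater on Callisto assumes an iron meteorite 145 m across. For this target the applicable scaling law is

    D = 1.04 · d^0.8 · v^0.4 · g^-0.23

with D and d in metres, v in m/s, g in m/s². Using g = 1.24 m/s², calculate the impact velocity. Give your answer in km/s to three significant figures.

Rearranging for v: v = [D / (1.04 · 145^0.8 · 1.24^-0.23)]^(1/0.4).
D = 2220 m.
145^0.8 = 53.59
1.24^-0.23 = 0.9517
Denominator = 1.04 × 53.59 × 0.9517 = 53.04
D / 53.04 = 2220 / 53.04 = 41.86
v = 41.86^(1/0.4) = 41.86^2.5 = 11337 m/s

v ≈ 11.3 km/s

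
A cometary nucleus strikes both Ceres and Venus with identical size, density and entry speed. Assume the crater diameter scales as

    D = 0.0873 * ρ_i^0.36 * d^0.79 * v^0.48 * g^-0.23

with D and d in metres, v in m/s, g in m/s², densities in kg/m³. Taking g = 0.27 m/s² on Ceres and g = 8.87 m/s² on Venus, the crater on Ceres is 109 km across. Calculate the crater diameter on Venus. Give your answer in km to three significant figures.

All impactor-dependent factors cancel in the ratio, leaving D_Venus/D_Ceres = (g_Venus/g_Ceres)^-0.23.
(8.87/0.27)^-0.23 = 32.85^-0.23 = 0.4479
D_Venus = 0.4479 × 109 km = 48.8 km

D ≈ 48.8 km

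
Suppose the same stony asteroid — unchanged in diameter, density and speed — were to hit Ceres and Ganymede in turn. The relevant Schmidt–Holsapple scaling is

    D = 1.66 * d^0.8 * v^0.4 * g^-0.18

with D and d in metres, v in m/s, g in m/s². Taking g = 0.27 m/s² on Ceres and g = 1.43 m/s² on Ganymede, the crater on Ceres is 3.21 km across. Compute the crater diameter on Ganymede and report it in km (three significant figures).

All impactor-dependent factors cancel in the ratio, leaving D_Ganymede/D_Ceres = (g_Ganymede/g_Ceres)^-0.18.
(1.43/0.27)^-0.18 = 5.296^-0.18 = 0.7408
D_Ganymede = 0.7408 × 3.21 km = 2.38 km

D ≈ 2.38 km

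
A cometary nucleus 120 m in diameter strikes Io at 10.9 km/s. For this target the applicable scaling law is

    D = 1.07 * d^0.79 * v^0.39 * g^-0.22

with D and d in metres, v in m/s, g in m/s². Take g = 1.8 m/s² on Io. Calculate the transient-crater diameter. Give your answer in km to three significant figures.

D ≈ 1.55 km

In SI units: v = 10900 m/s.
d^0.79 = 120^0.79 = 43.91
v^0.39 = 10900^0.39 = 37.55
g^-0.22 = 1.8^-0.22 = 0.8787
D = 1.07 × 43.91 × 37.55 × 0.8787 = 1550 m
   = 1.550 km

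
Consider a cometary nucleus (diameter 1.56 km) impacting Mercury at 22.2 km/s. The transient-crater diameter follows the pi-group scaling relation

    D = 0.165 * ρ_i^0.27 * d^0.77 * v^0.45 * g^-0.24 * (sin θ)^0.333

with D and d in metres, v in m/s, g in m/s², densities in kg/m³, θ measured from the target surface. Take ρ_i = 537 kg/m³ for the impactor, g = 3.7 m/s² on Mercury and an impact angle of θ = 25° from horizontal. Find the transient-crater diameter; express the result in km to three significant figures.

D ≈ 12.8 km

In SI units: d = 1560 m, v = 22200 m/s.
ρ_i^0.27 = 537^0.27 = 5.459
d^0.77 = 1560^0.77 = 287.5
v^0.45 = 22200^0.45 = 90.34
g^-0.24 = 3.7^-0.24 = 0.7305
(sin 25°)^0.333 = 0.4226^0.333 = 0.7506
D = 0.165 × 5.459 × 287.5 × 90.34 × 0.7305 × 0.7506 = 12828 m
   = 12.83 km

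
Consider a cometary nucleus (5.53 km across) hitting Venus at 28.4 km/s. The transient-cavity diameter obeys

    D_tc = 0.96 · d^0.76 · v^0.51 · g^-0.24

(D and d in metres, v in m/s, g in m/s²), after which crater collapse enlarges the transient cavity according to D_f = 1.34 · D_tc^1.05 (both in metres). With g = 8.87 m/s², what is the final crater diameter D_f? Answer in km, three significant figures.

In SI: d = 5530 m, v = 28400 m/s.
d^0.76 = 5530^0.76 = 699.0
v^0.51 = 28400^0.51 = 186.7
g^-0.24 = 8.87^-0.24 = 0.5922
D_tc = 0.96 × 699.0 × 186.7 × 0.5922 = 74190 m
D_f = 1.34 × (74190)^1.05 = 1.742 × 10^5 m
     = 174.2 km

D_f ≈ 174 km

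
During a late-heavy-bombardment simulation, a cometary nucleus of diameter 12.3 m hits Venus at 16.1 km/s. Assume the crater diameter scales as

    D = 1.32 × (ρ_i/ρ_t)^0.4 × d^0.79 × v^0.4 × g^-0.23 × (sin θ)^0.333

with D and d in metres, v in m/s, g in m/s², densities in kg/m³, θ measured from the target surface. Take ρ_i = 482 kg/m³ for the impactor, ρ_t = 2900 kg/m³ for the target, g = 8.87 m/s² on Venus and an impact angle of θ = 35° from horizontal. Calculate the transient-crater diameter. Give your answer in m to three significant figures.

D ≈ 113 m

In SI units: v = 16100 m/s.
(ρ_i/ρ_t)^0.4 = (482/2900)^0.4 = 0.4878
d^0.79 = 12.3^0.79 = 7.261
v^0.4 = 16100^0.4 = 48.16
g^-0.23 = 8.87^-0.23 = 0.6053
(sin 35°)^0.333 = 0.5736^0.333 = 0.8310
D = 1.32 × 0.4878 × 7.261 × 48.16 × 0.6053 × 0.8310 = 113.3 m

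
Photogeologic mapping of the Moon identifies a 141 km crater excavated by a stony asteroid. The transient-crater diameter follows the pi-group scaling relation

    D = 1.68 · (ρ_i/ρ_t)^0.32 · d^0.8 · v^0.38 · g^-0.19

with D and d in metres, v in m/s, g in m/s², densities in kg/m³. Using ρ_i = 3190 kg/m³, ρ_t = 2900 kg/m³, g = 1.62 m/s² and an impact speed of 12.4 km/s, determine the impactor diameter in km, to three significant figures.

Rearranging for d: d = [D / (1.68 · (3190/2900)^0.32 · 12400^0.38 · 1.62^-0.19)]^(1/0.8).
D = 141000 m.
(3190/2900)^0.32 = 1.031
12400^0.38 = 35.93
1.62^-0.19 = 0.9124
Denominator = 1.68 × 1.031 × 35.93 × 0.9124 = 56.78
D / 56.78 = 141000 / 56.78 = 2483
d = 2483^(1/0.8) = 2483^1.25 = 17528 m

d ≈ 17.5 km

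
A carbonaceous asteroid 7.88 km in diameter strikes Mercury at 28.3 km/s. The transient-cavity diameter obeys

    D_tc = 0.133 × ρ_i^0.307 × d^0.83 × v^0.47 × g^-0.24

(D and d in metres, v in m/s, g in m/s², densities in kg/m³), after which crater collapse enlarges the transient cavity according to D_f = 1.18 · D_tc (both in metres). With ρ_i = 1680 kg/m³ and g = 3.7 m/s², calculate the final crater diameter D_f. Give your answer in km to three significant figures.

In SI: d = 7880 m, v = 28300 m/s.
ρ_i^0.307 = 1680^0.307 = 9.776
d^0.83 = 7880^0.83 = 1714
v^0.47 = 28300^0.47 = 123.7
g^-0.24 = 3.7^-0.24 = 0.7305
D_tc = 0.133 × 9.776 × 1714 × 123.7 × 0.7305 = 2.014 × 10^5 m
D_f = 1.18 × 2.014 × 10^5 = 2.377 × 10^5 m
     = 237.7 km

D_f ≈ 238 km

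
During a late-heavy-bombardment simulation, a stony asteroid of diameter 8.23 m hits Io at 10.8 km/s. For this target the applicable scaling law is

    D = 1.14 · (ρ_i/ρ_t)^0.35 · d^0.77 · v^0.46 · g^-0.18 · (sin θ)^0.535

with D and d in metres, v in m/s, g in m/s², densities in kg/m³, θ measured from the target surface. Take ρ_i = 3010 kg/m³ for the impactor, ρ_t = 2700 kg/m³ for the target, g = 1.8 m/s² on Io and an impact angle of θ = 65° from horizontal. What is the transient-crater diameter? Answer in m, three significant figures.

In SI units: v = 10800 m/s.
(ρ_i/ρ_t)^0.35 = (3010/2700)^0.35 = 1.039
d^0.77 = 8.23^0.77 = 5.068
v^0.46 = 10800^0.46 = 71.68
g^-0.18 = 1.8^-0.18 = 0.8996
(sin 65°)^0.535 = 0.9063^0.535 = 0.9487
D = 1.14 × 1.039 × 5.068 × 71.68 × 0.8996 × 0.9487 = 367.2 m

D ≈ 367 m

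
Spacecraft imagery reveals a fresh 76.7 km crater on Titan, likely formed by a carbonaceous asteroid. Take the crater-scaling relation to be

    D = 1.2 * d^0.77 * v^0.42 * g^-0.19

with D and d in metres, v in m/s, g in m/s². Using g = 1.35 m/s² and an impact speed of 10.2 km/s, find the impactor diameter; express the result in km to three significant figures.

Rearranging for d: d = [D / (1.2 · 10200^0.42 · 1.35^-0.19)]^(1/0.77).
D = 76700 m.
10200^0.42 = 48.26
1.35^-0.19 = 0.9446
Denominator = 1.2 × 48.26 × 0.9446 = 54.70
D / 54.70 = 76700 / 54.70 = 1402
d = 1402^(1/0.77) = 1402^1.2987 = 12209 m

d ≈ 12.2 km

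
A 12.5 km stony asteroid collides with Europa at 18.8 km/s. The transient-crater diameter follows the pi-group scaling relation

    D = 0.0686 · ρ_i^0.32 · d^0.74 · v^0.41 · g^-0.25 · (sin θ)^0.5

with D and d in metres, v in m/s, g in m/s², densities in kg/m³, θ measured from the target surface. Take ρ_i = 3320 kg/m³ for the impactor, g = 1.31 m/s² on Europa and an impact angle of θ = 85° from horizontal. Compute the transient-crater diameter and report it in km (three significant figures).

D ≈ 52.1 km

In SI units: d = 12500 m, v = 18800 m/s.
ρ_i^0.32 = 3320^0.32 = 13.39
d^0.74 = 12500^0.74 = 1076
v^0.41 = 18800^0.41 = 56.55
g^-0.25 = 1.31^-0.25 = 0.9347
(sin 85°)^0.5 = 0.9962^0.5 = 0.9981
D = 0.0686 × 13.39 × 1076 × 56.55 × 0.9347 × 0.9981 = 52143 m
   = 52.14 km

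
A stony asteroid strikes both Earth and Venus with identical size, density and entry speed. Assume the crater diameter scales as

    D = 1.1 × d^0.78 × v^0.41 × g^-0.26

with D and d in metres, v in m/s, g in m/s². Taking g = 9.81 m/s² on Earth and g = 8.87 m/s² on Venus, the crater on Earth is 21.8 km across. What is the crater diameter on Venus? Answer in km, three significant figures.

D ≈ 22.4 km

All impactor-dependent factors cancel in the ratio, leaving D_Venus/D_Earth = (g_Venus/g_Earth)^-0.26.
(8.87/9.81)^-0.26 = 0.9042^-0.26 = 1.027
D_Venus = 1.027 × 21.8 km = 22.4 km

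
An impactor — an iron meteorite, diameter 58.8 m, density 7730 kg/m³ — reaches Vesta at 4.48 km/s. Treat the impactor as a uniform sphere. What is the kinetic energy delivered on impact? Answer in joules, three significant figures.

E ≈ 8.26 × 10^15 J

v = 4480 m/s.
Mass m = (π/6) ρ d³ = (π/6) × 7730 × (58.8)³ = 8.228 × 10^8 kg
E = ½ m v² = 0.5 × 8.228 × 10^8 × (4480)² = 8.257 × 10^15 J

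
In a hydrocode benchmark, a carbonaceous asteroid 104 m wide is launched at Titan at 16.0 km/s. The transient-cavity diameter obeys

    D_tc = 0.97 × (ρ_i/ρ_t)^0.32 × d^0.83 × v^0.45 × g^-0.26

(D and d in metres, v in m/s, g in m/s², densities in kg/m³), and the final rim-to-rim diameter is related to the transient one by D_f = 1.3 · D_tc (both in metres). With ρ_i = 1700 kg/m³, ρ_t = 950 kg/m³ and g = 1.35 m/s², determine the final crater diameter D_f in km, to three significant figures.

v = 16000 m/s.
(ρ_i/ρ_t)^0.32 = (1700/950)^0.32 = 1.205
d^0.83 = 104^0.83 = 47.22
v^0.45 = 16000^0.45 = 77.96
g^-0.26 = 1.35^-0.26 = 0.9249
D_tc = 0.97 × 1.205 × 47.22 × 77.96 × 0.9249 = 3980 m
D_f = 1.3 × 3980 = 5174 m
     = 5.174 km

D_f ≈ 5.17 km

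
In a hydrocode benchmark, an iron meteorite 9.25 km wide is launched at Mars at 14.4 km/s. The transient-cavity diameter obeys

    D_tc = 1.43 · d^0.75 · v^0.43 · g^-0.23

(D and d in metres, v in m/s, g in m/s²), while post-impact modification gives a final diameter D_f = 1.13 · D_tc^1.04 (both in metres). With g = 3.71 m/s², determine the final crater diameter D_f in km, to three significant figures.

In SI: d = 9250 m, v = 14400 m/s.
d^0.75 = 9250^0.75 = 943.2
v^0.43 = 14400^0.43 = 61.39
g^-0.23 = 3.71^-0.23 = 0.7397
D_tc = 1.43 × 943.2 × 61.39 × 0.7397 = 61250 m
D_f = 1.13 × (61250)^1.04 = 1.076 × 10^5 m
     = 107.6 km

D_f ≈ 108 km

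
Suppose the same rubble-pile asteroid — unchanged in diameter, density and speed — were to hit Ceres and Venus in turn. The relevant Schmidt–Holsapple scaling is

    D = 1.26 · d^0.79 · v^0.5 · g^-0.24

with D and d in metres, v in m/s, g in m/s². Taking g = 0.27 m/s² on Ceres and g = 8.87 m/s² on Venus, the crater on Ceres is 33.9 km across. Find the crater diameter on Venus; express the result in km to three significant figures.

D ≈ 14.7 km

All impactor-dependent factors cancel in the ratio, leaving D_Venus/D_Ceres = (g_Venus/g_Ceres)^-0.24.
(8.87/0.27)^-0.24 = 32.85^-0.24 = 0.4325
D_Venus = 0.4325 × 33.9 km = 14.7 km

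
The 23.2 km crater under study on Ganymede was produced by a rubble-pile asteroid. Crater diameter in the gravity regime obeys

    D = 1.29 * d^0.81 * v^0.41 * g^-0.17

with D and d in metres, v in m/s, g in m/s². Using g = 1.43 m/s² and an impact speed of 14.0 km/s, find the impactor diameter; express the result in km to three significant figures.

d ≈ 1.54 km

Rearranging for d: d = [D / (1.29 · 14000^0.41 · 1.43^-0.17)]^(1/0.81).
D = 23200 m.
14000^0.41 = 50.11
1.43^-0.17 = 0.9410
Denominator = 1.29 × 50.11 × 0.9410 = 60.83
D / 60.83 = 23200 / 60.83 = 381.4
d = 381.4^(1/0.81) = 381.4^1.2346 = 1538 m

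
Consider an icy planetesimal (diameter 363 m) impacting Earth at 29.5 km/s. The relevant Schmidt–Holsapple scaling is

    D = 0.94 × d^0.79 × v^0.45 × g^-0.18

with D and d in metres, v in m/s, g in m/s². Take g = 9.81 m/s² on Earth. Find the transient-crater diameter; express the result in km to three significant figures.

In SI units: v = 29500 m/s.
d^0.79 = 363^0.79 = 105.3
v^0.45 = 29500^0.45 = 102.7
g^-0.18 = 9.81^-0.18 = 0.6630
D = 0.94 × 105.3 × 102.7 × 0.6630 = 6740 m
   = 6.740 km

D ≈ 6.74 km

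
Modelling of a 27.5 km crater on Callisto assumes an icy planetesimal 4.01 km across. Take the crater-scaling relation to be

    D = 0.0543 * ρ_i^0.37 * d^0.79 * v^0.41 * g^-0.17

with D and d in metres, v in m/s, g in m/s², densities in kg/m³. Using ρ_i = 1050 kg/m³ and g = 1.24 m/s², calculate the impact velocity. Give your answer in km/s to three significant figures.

Rearranging for v: v = [D / (0.0543 · 1050^0.37 · 4010^0.79 · 1.24^-0.17)]^(1/0.41).
D = 27500 m.
1050^0.37 = 13.12
4010^0.79 = 702.2
1.24^-0.17 = 0.9641
Denominator = 0.0543 × 13.12 × 702.2 × 0.9641 = 482.3
D / 482.3 = 27500 / 482.3 = 57.02
v = 57.02^(1/0.41) = 57.02^2.439 = 19184 m/s

v ≈ 19.2 km/s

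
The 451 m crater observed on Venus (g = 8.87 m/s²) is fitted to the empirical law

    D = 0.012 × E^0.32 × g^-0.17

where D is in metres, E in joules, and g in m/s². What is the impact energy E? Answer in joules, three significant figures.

E ≈ 6.32 × 10^14 J

Rearranging: E = [D / (0.012 · g^-0.17)]^(1/0.32).
g^-0.17 = 8.87^-0.17 = 0.6900
D / (0.012 × 0.6900) = 451 / (8.280 × 10^-3) = 5.447 × 10^4
E = (5.447 × 10^4)^3.125 = 6.317 × 10^14 J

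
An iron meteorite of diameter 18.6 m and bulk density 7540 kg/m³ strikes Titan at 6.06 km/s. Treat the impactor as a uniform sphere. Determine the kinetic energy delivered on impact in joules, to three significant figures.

v = 6060 m/s.
Mass m = (π/6) ρ d³ = (π/6) × 7540 × (18.6)³ = 2.540 × 10^7 kg
E = ½ m v² = 0.5 × 2.540 × 10^7 × (6060)² = 4.664 × 10^14 J

E ≈ 4.66 × 10^14 J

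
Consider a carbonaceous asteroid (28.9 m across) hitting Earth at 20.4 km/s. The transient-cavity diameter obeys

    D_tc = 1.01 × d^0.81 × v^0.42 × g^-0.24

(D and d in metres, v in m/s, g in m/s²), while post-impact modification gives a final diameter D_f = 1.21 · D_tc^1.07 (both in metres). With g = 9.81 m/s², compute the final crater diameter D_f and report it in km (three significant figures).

D_f ≈ 1.09 km

v = 20400 m/s.
d^0.81 = 28.9^0.81 = 15.25
v^0.42 = 20400^0.42 = 64.57
g^-0.24 = 9.81^-0.24 = 0.5781
D_tc = 1.01 × 15.25 × 64.57 × 0.5781 = 574.9 m
D_f = 1.21 × (574.9)^1.07 = 1085 m
     = 1.085 km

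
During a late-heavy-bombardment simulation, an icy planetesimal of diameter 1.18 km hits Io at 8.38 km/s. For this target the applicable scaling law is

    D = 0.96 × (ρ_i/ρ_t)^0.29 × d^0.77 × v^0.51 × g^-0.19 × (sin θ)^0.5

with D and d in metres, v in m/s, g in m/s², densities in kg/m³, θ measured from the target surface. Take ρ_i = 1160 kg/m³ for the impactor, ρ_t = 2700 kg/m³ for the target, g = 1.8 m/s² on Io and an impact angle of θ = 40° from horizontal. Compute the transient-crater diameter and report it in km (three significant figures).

D ≈ 12.5 km

In SI units: d = 1180 m, v = 8380 m/s.
(ρ_i/ρ_t)^0.29 = (1160/2700)^0.29 = 0.7827
d^0.77 = 1180^0.77 = 231.9
v^0.51 = 8380^0.51 = 100.2
g^-0.19 = 1.8^-0.19 = 0.8943
(sin 40°)^0.5 = 0.6428^0.5 = 0.8017
D = 0.96 × 0.7827 × 231.9 × 100.2 × 0.8943 × 0.8017 = 12518 m
   = 12.52 km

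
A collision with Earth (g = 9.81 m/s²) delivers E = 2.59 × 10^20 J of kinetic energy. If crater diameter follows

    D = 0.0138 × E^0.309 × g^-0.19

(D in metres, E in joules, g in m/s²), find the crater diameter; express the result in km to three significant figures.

E^0.309 = (2.59 × 10^20)^0.309 = 2.031 × 10^6
g^-0.19 = 9.81^-0.19 = 0.6480
D = 0.0138 × 2.031 × 10^6 × 0.6480 = 18162 m
   = 18.16 km

D ≈ 18.2 km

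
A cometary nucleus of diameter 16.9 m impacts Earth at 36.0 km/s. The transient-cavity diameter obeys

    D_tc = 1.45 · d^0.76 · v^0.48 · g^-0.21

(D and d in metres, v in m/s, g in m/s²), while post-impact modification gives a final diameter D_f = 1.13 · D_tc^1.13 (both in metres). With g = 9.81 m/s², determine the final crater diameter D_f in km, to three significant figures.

D_f ≈ 3.36 km

v = 36000 m/s.
d^0.76 = 16.9^0.76 = 8.574
v^0.48 = 36000^0.48 = 153.8
g^-0.21 = 9.81^-0.21 = 0.6191
D_tc = 1.45 × 8.574 × 153.8 × 0.6191 = 1184 m
D_f = 1.13 × (1184)^1.13 = 3357 m
     = 3.357 km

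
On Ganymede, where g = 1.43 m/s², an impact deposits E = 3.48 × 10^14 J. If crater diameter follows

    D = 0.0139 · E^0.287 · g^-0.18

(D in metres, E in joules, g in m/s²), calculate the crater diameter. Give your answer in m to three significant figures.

D ≈ 194 m

E^0.287 = (3.48 × 10^14)^0.287 = 1.491 × 10^4
g^-0.18 = 1.43^-0.18 = 0.9376
D = 0.0139 × 1.491 × 10^4 × 0.9376 = 194.3 m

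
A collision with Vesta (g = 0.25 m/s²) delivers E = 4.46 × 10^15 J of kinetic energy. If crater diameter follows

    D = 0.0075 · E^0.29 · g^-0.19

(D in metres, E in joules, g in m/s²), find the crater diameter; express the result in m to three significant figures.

E^0.29 = (4.46 × 10^15)^0.29 = 3.454 × 10^4
g^-0.19 = 0.25^-0.19 = 1.301
D = 0.0075 × 3.454 × 10^4 × 1.301 = 337.0 m

D ≈ 337 m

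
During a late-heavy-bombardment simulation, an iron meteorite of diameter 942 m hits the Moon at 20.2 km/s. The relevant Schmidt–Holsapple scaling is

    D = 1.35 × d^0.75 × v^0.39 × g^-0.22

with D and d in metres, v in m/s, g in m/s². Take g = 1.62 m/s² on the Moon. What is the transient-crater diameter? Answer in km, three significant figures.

In SI units: v = 20200 m/s.
d^0.75 = 942^0.75 = 170.0
v^0.39 = 20200^0.39 = 47.76
g^-0.22 = 1.62^-0.22 = 0.8993
D = 1.35 × 170.0 × 47.76 × 0.8993 = 9857 m
   = 9.857 km

D ≈ 9.86 km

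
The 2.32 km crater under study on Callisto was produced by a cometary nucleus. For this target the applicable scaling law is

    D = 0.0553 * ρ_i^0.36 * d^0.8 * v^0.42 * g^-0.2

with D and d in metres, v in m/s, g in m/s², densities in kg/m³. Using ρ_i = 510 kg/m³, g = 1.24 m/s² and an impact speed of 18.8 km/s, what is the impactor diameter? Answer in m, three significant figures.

Rearranging for d: d = [D / (0.0553 · 510^0.36 · 18800^0.42 · 1.24^-0.2)]^(1/0.8).
D = 2320 m.
510^0.36 = 9.435
18800^0.42 = 62.39
1.24^-0.2 = 0.9579
Denominator = 0.0553 × 9.435 × 62.39 × 0.9579 = 31.18
D / 31.18 = 2320 / 31.18 = 74.41
d = 74.41^(1/0.8) = 74.41^1.25 = 218.5 m

d ≈ 219 m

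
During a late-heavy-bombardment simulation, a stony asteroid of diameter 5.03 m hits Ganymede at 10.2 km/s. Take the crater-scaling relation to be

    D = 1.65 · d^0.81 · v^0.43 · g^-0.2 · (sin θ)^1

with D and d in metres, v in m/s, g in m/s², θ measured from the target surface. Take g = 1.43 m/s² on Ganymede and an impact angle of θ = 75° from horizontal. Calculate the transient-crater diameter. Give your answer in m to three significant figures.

In SI units: v = 10200 m/s.
d^0.81 = 5.03^0.81 = 3.701
v^0.43 = 10200^0.43 = 52.93
g^-0.2 = 1.43^-0.2 = 0.9310
(sin 75°)^1 = 0.9659^1 = 0.9659
D = 1.65 × 3.701 × 52.93 × 0.9310 × 0.9659 = 290.7 m

D ≈ 291 m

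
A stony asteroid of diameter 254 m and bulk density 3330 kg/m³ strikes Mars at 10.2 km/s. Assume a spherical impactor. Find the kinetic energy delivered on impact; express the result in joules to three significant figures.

E ≈ 1.49 × 10^18 J

v = 10200 m/s.
Mass m = (π/6) ρ d³ = (π/6) × 3330 × (254)³ = 2.857 × 10^10 kg
E = ½ m v² = 0.5 × 2.857 × 10^10 × (10200)² = 1.486 × 10^18 J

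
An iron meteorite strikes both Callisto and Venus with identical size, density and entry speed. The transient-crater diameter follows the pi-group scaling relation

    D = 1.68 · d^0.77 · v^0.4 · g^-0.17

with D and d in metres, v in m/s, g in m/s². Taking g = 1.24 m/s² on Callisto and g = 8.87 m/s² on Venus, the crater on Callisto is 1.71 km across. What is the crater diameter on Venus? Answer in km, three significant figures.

All impactor-dependent factors cancel in the ratio, leaving D_Venus/D_Callisto = (g_Venus/g_Callisto)^-0.17.
(8.87/1.24)^-0.17 = 7.153^-0.17 = 0.7157
D_Venus = 0.7157 × 1.71 km = 1.22 km

D ≈ 1.22 km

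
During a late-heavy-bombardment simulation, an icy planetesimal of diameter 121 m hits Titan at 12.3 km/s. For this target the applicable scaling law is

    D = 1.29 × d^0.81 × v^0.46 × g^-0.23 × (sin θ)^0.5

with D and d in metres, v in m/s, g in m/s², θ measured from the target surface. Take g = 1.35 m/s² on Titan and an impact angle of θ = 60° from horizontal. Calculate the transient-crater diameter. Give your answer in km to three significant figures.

In SI units: v = 12300 m/s.
d^0.81 = 121^0.81 = 48.65
v^0.46 = 12300^0.46 = 76.10
g^-0.23 = 1.35^-0.23 = 0.9333
(sin 60°)^0.5 = 0.8660^0.5 = 0.9306
D = 1.29 × 48.65 × 76.10 × 0.9333 × 0.9306 = 4148 m
   = 4.148 km

D ≈ 4.15 km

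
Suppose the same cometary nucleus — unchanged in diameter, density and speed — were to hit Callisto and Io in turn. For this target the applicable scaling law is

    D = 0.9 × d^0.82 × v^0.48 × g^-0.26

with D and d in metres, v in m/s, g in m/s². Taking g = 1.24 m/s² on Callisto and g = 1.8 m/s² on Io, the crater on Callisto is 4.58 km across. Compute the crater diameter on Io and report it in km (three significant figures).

D ≈ 4.16 km

All impactor-dependent factors cancel in the ratio, leaving D_Io/D_Callisto = (g_Io/g_Callisto)^-0.26.
(1.8/1.24)^-0.26 = 1.452^-0.26 = 0.9076
D_Io = 0.9076 × 4.58 km = 4.16 km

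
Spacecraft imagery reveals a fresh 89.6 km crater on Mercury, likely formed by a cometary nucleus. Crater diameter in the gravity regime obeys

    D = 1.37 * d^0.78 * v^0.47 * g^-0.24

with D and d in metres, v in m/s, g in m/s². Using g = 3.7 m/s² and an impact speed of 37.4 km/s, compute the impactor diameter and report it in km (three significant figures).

Rearranging for d: d = [D / (1.37 · 37400^0.47 · 3.7^-0.24)]^(1/0.78).
D = 89600 m.
37400^0.47 = 141.0
3.7^-0.24 = 0.7305
Denominator = 1.37 × 141.0 × 0.7305 = 141.1
D / 141.1 = 89600 / 141.1 = 635.0
d = 635.0^(1/0.78) = 635.0^1.2821 = 3921 m

d ≈ 3.92 km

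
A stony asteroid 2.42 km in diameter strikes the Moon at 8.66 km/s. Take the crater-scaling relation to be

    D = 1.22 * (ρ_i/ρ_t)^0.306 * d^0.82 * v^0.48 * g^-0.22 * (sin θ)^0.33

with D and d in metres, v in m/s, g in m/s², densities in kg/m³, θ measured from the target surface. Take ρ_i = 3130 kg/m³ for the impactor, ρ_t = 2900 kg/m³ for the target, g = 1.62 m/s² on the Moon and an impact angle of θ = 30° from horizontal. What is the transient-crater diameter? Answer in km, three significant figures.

In SI units: d = 2420 m, v = 8660 m/s.
(ρ_i/ρ_t)^0.306 = (3130/2900)^0.306 = 1.024
d^0.82 = 2420^0.82 = 595.3
v^0.48 = 8660^0.48 = 77.63
g^-0.22 = 1.62^-0.22 = 0.8993
(sin 30°)^0.33 = 0.5000^0.33 = 0.7955
D = 1.22 × 1.024 × 595.3 × 77.63 × 0.8993 × 0.7955 = 41302 m
   = 41.30 km

D ≈ 41.3 km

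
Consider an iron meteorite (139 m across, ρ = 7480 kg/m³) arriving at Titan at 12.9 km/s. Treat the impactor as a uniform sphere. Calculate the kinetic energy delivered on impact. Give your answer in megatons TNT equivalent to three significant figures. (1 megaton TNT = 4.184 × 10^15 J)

v = 12900 m/s.
Mass m = (π/6) ρ d³ = (π/6) × 7480 × (139)³ = 1.052 × 10^10 kg
E = ½ m v² = 0.5 × 1.052 × 10^10 × (12900)² = 8.753 × 10^17 J
   = 8.753 × 10^17 / 4.184×10^15 = 209.2 Mt

E ≈ 209 Mt TNT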